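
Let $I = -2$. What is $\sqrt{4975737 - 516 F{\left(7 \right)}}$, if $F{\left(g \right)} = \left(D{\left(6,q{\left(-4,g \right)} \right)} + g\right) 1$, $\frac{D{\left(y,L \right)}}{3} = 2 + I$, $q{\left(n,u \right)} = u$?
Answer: $5 \sqrt{198885} \approx 2229.8$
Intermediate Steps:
$D{\left(y,L \right)} = 0$ ($D{\left(y,L \right)} = 3 \left(2 - 2\right) = 3 \cdot 0 = 0$)
$F{\left(g \right)} = g$ ($F{\left(g \right)} = \left(0 + g\right) 1 = g 1 = g$)
$\sqrt{4975737 - 516 F{\left(7 \right)}} = \sqrt{4975737 - 3612} = \sqrt{4972125} = 5 \sqrt{198885}$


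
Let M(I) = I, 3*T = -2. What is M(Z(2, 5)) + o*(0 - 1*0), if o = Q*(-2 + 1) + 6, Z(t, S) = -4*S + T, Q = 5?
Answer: -62/3 ≈ -20.667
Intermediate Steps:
T = -⅔ (T = (⅓)*(-2) = -⅔ ≈ -0.66667)
Z(t, S) = -⅔ - 4*S (Z(t, S) = -4*S - ⅔ = -⅔ - 4*S)
o = 1 (o = 5*(-2 + 1) + 6 = 5*(-1) + 6 = -5 + 6 = 1)
M(Z(2, 5)) + o*(0 - 1*0) = (-⅔ - 4*5) + 1*(0 - 1*0) = (-⅔ - 20) + 1*(0 + 0) = -62/3 + 1*0 = -62/3 + 0 = -62/3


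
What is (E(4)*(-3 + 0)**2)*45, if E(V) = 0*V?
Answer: 0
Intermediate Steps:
E(V) = 0
(E(4)*(-3 + 0)**2)*45 = (0*(-3 + 0)**2)*45 = (0*(-3)**2)*45 = (0*9)*45 = 0*45 = 0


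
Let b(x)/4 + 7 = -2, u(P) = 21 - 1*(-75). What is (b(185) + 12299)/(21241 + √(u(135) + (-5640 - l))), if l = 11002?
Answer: 260478383/451196627 - 12263*I*√16546/451196627 ≈ 0.57731 - 0.003496*I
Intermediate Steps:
u(P) = 96 (u(P) = 21 + 75 = 96)
b(x) = -36 (b(x) = -28 + 4*(-2) = -28 - 8 = -36)
(b(185) + 12299)/(21241 + √(u(135) + (-5640 - l))) = (-36 + 12299)/(21241 + √(96 + (-5640 - 1*11002))) = 12263/(21241 + √(96 + (-5640 - 11002))) = 12263/(21241 + √(96 - 16642)) = 12263/(21241 + √(-16546)) = 12263/(21241 + I*√16546)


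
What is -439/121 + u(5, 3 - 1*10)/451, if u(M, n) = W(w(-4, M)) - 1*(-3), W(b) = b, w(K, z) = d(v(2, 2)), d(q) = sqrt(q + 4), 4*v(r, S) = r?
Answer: -17966/4961 + 3*sqrt(2)/902 ≈ -3.6167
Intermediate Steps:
v(r, S) = r/4
d(q) = sqrt(4 + q)
w(K, z) = 3*sqrt(2)/2 (w(K, z) = sqrt(4 + (1/4)*2) = sqrt(4 + 1/2) = sqrt(9/2) = 3*sqrt(2)/2)
u(M, n) = 3 + 3*sqrt(2)/2 (u(M, n) = 3*sqrt(2)/2 - 1*(-3) = 3*sqrt(2)/2 + 3 = 3 + 3*sqrt(2)/2)
-439/121 + u(5, 3 - 1*10)/451 = -439/121 + (3 + 3*sqrt(2)/2)/451 = -439*1/121 + (3 + 3*sqrt(2)/2)*(1/451) = -439/121 + (3/451 + 3*sqrt(2)/902) = -17966/4961 + 3*sqrt(2)/902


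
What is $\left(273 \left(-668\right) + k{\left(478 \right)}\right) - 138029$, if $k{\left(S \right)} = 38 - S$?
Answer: $-320833$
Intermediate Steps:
$\left(273 \left(-668\right) + k{\left(478 \right)}\right) - 138029 = \left(273 \left(-668\right) + \left(38 - 478\right)\right) - 138029 = \left(-182364 + \left(38 - 478\right)\right) - 138029 = \left(-182364 - 440\right) - 138029 = -182804 - 138029 = -320833$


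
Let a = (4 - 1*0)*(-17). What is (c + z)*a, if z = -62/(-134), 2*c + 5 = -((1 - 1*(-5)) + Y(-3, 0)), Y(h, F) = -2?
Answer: 18394/67 ≈ 274.54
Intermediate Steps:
c = -9/2 (c = -5/2 + (-((1 - 1*(-5)) - 2))/2 = -5/2 + (-((1 + 5) - 2))/2 = -5/2 + (-(6 - 2))/2 = -5/2 + (-1*4)/2 = -5/2 + (½)*(-4) = -5/2 - 2 = -9/2 ≈ -4.5000)
z = 31/67 (z = -62*(-1/134) = 31/67 ≈ 0.46269)
a = -68 (a = (4 + 0)*(-17) = 4*(-17) = -68)
(c + z)*a = (-9/2 + 31/67)*(-68) = -541/134*(-68) = 18394/67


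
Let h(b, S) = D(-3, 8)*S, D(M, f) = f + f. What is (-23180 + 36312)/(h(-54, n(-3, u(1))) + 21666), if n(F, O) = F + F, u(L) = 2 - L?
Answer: 6566/10785 ≈ 0.60881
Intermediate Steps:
n(F, O) = 2*F
D(M, f) = 2*f
h(b, S) = 16*S (h(b, S) = (2*8)*S = 16*S)
(-23180 + 36312)/(h(-54, n(-3, u(1))) + 21666) = (-23180 + 36312)/(16*(2*(-3)) + 21666) = 13132/(16*(-6) + 21666) = 13132/(-96 + 21666) = 13132/21570 = 13132*(1/21570) = 6566/10785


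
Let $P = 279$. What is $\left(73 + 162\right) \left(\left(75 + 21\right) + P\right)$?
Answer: $88125$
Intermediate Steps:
$\left(73 + 162\right) \left(\left(75 + 21\right) + P\right) = \left(73 + 162\right) \left(\left(75 + 21\right) + 279\right) = 235 \left(96 + 279\right) = 235 \cdot 375 = 88125$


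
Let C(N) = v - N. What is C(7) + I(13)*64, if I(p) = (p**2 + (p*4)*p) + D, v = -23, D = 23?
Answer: 55522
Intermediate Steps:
I(p) = 23 + 5*p**2 (I(p) = (p**2 + (p*4)*p) + 23 = (p**2 + (4*p)*p) + 23 = (p**2 + 4*p**2) + 23 = 5*p**2 + 23 = 23 + 5*p**2)
C(N) = -23 - N
C(7) + I(13)*64 = (-23 - 1*7) + (23 + 5*13**2)*64 = (-23 - 7) + (23 + 5*169)*64 = -30 + (23 + 845)*64 = -30 + 868*64 = -30 + 55552 = 55522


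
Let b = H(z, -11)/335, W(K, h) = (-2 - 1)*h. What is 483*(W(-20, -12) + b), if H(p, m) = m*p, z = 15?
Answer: 1149057/67 ≈ 17150.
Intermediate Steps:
W(K, h) = -3*h
b = -33/67 (b = -11*15/335 = -165*1/335 = -33/67 ≈ -0.49254)
483*(W(-20, -12) + b) = 483*(-3*(-12) - 33/67) = 483*(36 - 33/67) = 483*(2379/67) = 1149057/67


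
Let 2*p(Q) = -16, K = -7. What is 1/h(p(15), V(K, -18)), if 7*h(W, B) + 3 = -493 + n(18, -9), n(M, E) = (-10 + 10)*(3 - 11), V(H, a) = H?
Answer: -7/496 ≈ -0.014113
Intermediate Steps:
n(M, E) = 0 (n(M, E) = 0*(-8) = 0)
p(Q) = -8 (p(Q) = (½)*(-16) = -8)
h(W, B) = -496/7 (h(W, B) = -3/7 + (-493 + 0)/7 = -3/7 + (⅐)*(-493) = -3/7 - 493/7 = -496/7)
1/h(p(15), V(K, -18)) = 1/(-496/7) = -7/496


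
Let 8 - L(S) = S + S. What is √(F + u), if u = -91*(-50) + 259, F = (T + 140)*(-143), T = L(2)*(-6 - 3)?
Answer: I*√10063 ≈ 100.31*I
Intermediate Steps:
L(S) = 8 - 2*S (L(S) = 8 - (S + S) = 8 - 2*S)
T = -36 (T = (8 - 2*2)*(-6 - 3) = (8 - 4)*(-9) = 4*(-9) = -36)
F = -14872 (F = (-36 + 140)*(-143) = 104*(-143) = -14872)
u = 4809 (u = 4550 + 259 = 4809)
√(F + u) = √(-14872 + 4809) = √(-10063) = I*√10063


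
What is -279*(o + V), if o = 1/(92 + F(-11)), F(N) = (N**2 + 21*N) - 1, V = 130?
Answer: -688851/19 ≈ -36255.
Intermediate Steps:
F(N) = -1 + N**2 + 21*N
o = -1/19 (o = 1/(92 + (-1 + (-11)**2 + 21*(-11))) = 1/(92 + (-1 + 121 - 231)) = 1/(92 - 111) = 1/(-19) = -1/19 ≈ -0.052632)
-279*(o + V) = -279*(-1/19 + 130) = -279*2469/19 = -688851/19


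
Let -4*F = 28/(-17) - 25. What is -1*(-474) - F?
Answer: 31779/68 ≈ 467.34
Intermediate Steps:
F = 453/68 (F = -(28/(-17) - 25)/4 = -(-1/17*28 - 25)/4 = -(-28/17 - 25)/4 = -¼*(-453/17) = 453/68 ≈ 6.6618)
-1*(-474) - F = -1*(-474) - 1*453/68 = 474 - 453/68 = 31779/68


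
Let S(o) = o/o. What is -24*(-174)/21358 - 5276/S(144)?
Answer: -56340316/10679 ≈ -5275.8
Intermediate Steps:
S(o) = 1
-24*(-174)/21358 - 5276/S(144) = -24*(-174)/21358 - 5276/1 = 4176*(1/21358) - 5276*1 = 2088/10679 - 5276 = -56340316/10679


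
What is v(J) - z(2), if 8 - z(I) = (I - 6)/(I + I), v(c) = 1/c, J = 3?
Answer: -26/3 ≈ -8.6667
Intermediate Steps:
z(I) = 8 - (-6 + I)/(2*I) (z(I) = 8 - (I - 6)/(I + I) = 8 - (-6 + I)/(2*I))
v(J) - z(2) = 1/3 - (15/2 + 3/2) = 1/3 - 1*9 = 1/3 - 9 = -26/3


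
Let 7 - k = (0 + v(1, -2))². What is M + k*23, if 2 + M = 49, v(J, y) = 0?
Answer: 208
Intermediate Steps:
M = 47 (M = -2 + 49 = 47)
k = 7 (k = 7 - (0 + 0)² = 7 - 1*0² = 7 - 1*0 = 7 + 0 = 7)
M + k*23 = 47 + 7*23 = 47 + 161 = 208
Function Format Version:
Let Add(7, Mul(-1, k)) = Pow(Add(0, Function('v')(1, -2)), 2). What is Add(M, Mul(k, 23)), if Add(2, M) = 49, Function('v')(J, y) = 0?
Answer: 208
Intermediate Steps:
M = 47 (M = Add(-2, 49) = 47)
k = 7 (k = Add(7, Mul(-1, Pow(Add(0, 0), 2))) = Add(7, Mul(-1, Pow(0, 2))) = Add(7, Mul(-1, 0)) = Add(7, 0) = 7)
Add(M, Mul(k, 23)) = Add(47, Mul(7, 23)) = Add(47, 161) = 208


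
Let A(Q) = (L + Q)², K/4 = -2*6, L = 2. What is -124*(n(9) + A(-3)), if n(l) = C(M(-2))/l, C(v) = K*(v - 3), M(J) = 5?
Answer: 3596/3 ≈ 1198.7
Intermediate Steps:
K = -48 (K = 4*(-2*6) = 4*(-12) = -48)
A(Q) = (2 + Q)²
C(v) = 144 - 48*v (C(v) = -48*(v - 3) = -48*(-3 + v) = 144 - 48*v)
n(l) = -96/l (n(l) = (144 - 48*5)/l = (144 - 240)/l = -96/l)
-124*(n(9) + A(-3)) = -124*(-96/9 + (2 - 3)²) = -124*(-96*⅑ + (-1)²) = -124*(-32/3 + 1) = -124*(-29/3) = 3596/3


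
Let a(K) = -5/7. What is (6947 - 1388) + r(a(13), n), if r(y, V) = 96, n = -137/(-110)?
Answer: 5655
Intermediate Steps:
a(K) = -5/7 (a(K) = -5*1/7 = -5/7)
n = 137/110 (n = -137*(-1/110) = 137/110 ≈ 1.2455)
(6947 - 1388) + r(a(13), n) = (6947 - 1388) + 96 = 5559 + 96 = 5655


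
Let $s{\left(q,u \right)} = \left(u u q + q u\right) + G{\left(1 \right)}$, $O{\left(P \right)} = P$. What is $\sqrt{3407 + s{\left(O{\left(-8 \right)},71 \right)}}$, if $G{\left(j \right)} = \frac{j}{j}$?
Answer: $4 i \sqrt{2343} \approx 193.62 i$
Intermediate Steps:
$G{\left(j \right)} = 1$
$s{\left(q,u \right)} = 1 + q u + q u^{2}$ ($s{\left(q,u \right)} = \left(u u q + q u\right) + 1 = \left(u^{2} q + q u\right) + 1 = \left(q u^{2} + q u\right) + 1 = \left(q u + q u^{2}\right) + 1 = 1 + q u + q u^{2}$)
$\sqrt{3407 + s{\left(O{\left(-8 \right)},71 \right)}} = \sqrt{3407 - \left(567 + 40328\right)} = \sqrt{3407 - 40895} = \sqrt{-37488} = 4 i \sqrt{2343}$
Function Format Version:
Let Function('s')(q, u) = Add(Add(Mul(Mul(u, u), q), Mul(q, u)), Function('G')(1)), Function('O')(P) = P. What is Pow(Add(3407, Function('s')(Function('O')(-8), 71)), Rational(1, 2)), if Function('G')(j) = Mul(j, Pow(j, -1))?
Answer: Mul(4, I, Pow(2343, Rational(1, 2))) ≈ Mul(193.62, I)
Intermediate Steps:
Function('G')(j) = 1
Function('s')(q, u) = Add(1, Mul(q, u), Mul(q, Pow(u, 2))) (Function('s')(q, u) = Add(Add(Mul(Mul(u, u), q), Mul(q, u)), 1) = Add(Add(Mul(Pow(u, 2), q), Mul(q, u)), 1) = Add(Add(Mul(q, Pow(u, 2)), Mul(q, u)), 1) = Add(Add(Mul(q, u), Mul(q, Pow(u, 2))), 1) = Add(1, Mul(q, u), Mul(q, Pow(u, 2))))
Pow(Add(3407, Function('s')(Function('O')(-8), 71)), Rational(1, 2)) = Pow(Add(3407, Add(1, Mul(-8, 71), Mul(-8, Pow(71, 2)))), Rational(1, 2)) = Pow(Add(3407, Add(1, -568, Mul(-8, 5041))), Rational(1, 2)) = Pow(Add(3407, Add(1, -568, -40328)), Rational(1, 2)) = Pow(Add(3407, -40895), Rational(1, 2)) = Pow(-37488, Rational(1, 2)) = Mul(4, I, Pow(2343, Rational(1, 2)))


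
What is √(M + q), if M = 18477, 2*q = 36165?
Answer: √146238/2 ≈ 191.21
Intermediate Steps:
q = 36165/2 (q = (½)*36165 = 36165/2 ≈ 18083.)
√(M + q) = √(18477 + 36165/2) = √(73119/2) = √146238/2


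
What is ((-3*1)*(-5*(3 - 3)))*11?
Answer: 0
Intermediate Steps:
((-3*1)*(-5*(3 - 3)))*11 = -(-15)*0*11 = -3*0*11 = 0*11 = 0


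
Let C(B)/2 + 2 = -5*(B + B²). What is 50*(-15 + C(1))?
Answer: -1950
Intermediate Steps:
C(B) = -4 - 10*B - 10*B² (C(B) = -4 + 2*(-5*(B + B²)) = -4 + 2*(-5*B - 5*B²) = -4 + (-10*B - 10*B²) = -4 - 10*B - 10*B²)
50*(-15 + C(1)) = 50*(-15 + (-4 - 10*1 - 10*1²)) = 50*(-15 + (-4 - 10 - 10*1)) = 50*(-15 + (-4 - 10 - 10)) = 50*(-15 - 24) = 50*(-39) = -1950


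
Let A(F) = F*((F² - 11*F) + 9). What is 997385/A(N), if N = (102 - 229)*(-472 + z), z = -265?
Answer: 997385/819903205742379 ≈ 1.2165e-9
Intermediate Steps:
N = 93599 (N = (102 - 229)*(-472 - 265) = -127*(-737) = 93599)
A(F) = F*(9 + F² - 11*F)
997385/A(N) = 997385/((93599*(9 + 93599² - 11*93599))) = 997385/((93599*(9 + 8760772801 - 1029589))) = 997385/((93599*8759743221)) = 997385/819903205742379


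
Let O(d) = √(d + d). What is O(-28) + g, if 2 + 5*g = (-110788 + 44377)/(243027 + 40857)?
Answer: -211393/473140 + 2*I*√14 ≈ -0.44679 + 7.4833*I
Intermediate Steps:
O(d) = √2*√d (O(d) = √(2*d) = √2*√d)
g = -211393/473140 (g = -⅖ + ((-110788 + 44377)/(243027 + 40857))/5 = -⅖ + (-66411/283884)/5 = -⅖ + (-66411*1/283884)/5 = -⅖ + (⅕)*(-22137/94628) = -⅖ - 22137/473140 = -211393/473140 ≈ -0.44679)
O(-28) + g = √2*√(-28) - 211393/473140 = √2*(2*I*√7) - 211393/473140 = 2*I*√14 - 211393/473140 = -211393/473140 + 2*I*√14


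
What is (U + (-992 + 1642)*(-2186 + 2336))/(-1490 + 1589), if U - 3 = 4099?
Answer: 101602/99 ≈ 1026.3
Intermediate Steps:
U = 4102 (U = 3 + 4099 = 4102)
(U + (-992 + 1642)*(-2186 + 2336))/(-1490 + 1589) = (4102 + (-992 + 1642)*(-2186 + 2336))/(-1490 + 1589) = (4102 + 650*150)/99 = (4102 + 97500)*(1/99) = 101602*(1/99) = 101602/99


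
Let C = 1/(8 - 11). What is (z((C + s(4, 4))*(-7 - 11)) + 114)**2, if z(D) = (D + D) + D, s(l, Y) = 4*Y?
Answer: 535824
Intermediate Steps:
C = -1/3 (C = 1/(-3) = -1/3 ≈ -0.33333)
z(D) = 3*D (z(D) = 2*D + D = 3*D)
(z((C + s(4, 4))*(-7 - 11)) + 114)**2 = (3*((-1/3 + 4*4)*(-7 - 11)) + 114)**2 = (3*((-1/3 + 16)*(-18)) + 114)**2 = (3*((47/3)*(-18)) + 114)**2 = (3*(-282) + 114)**2 = (-846 + 114)**2 = (-732)**2 = 535824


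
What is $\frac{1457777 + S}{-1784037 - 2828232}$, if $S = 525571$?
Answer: $- \frac{661116}{1537423} \approx -0.43002$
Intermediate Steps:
$\frac{1457777 + S}{-1784037 - 2828232} = \frac{1457777 + 525571}{-1784037 - 2828232} = \frac{1983348}{-4612269} = 1983348 \left(- \frac{1}{4612269}\right) = - \frac{661116}{1537423}$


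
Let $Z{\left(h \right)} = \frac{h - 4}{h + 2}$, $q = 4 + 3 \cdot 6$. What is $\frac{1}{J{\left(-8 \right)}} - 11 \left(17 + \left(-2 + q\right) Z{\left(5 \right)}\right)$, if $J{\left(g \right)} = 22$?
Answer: $- \frac{33631}{154} \approx -218.38$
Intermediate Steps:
$q = 22$ ($q = 4 + 18 = 22$)
$Z{\left(h \right)} = \frac{-4 + h}{2 + h}$
$\frac{1}{J{\left(-8 \right)}} - 11 \left(17 + \left(-2 + q\right) Z{\left(5 \right)}\right) = \frac{1}{22} - 11 \left(17 + \left(-2 + 22\right) \frac{-4 + 5}{2 + 5}\right) = \frac{1}{22} - 11 \left(17 + 20 \cdot \frac{1}{7} \cdot 1\right) = \frac{1}{22} - 11 \left(17 + 20 \cdot \frac{1}{7}\right) = \frac{1}{22} - 11 \left(17 + \frac{20}{7}\right) = \frac{1}{22} - \frac{1529}{7} = - \frac{33631}{154}$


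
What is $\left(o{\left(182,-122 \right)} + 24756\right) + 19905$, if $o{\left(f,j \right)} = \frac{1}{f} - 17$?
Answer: $\frac{8125209}{182} \approx 44644.0$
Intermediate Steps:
$o{\left(f,j \right)} = -17 + \frac{1}{f}$ ($o{\left(f,j \right)} = \frac{1}{f} - 17 = -17 + \frac{1}{f}$)
$\left(o{\left(182,-122 \right)} + 24756\right) + 19905 = \left(\left(-17 + \frac{1}{182}\right) + 24756\right) + 19905 = \left(- \frac{3093}{182} + 24756\right) + 19905 = \frac{4502499}{182} + 19905 = \frac{8125209}{182}$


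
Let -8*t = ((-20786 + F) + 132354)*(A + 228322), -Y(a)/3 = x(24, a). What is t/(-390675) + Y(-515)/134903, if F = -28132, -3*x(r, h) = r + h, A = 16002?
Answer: 114585517108083/17567743175 ≈ 6522.5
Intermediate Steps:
x(r, h) = -h/3 - r/3 (x(r, h) = -(r + h)/3 = -(h + r)/3 = -h/3 - r/3)
Y(a) = 24 + a (Y(a) = -3*(-a/3 - ⅓*24) = -3*(-a/3 - 8) = -3*(-8 - a/3) = 24 + a)
t = -2548177158 (t = -((-20786 - 28132) + 132354)*(16002 + 228322)/8 = -(-48918 + 132354)*244324/8 = -20859*244324/2 = -⅛*20385417264 = -2548177158)
t/(-390675) + Y(-515)/134903 = -2548177158/(-390675) + (24 - 515)/134903 = -2548177158*(-1/390675) - 491*1/134903 = 849392386/130225 - 491/134903 = 114585517108083/17567743175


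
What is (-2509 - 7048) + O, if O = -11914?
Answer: -21471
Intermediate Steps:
(-2509 - 7048) + O = (-2509 - 7048) - 11914 = -9557 - 11914 = -21471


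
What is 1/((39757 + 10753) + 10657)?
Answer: 1/61167 ≈ 1.6349e-5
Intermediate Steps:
1/((39757 + 10753) + 10657) = 1/(50510 + 10657) = 1/61167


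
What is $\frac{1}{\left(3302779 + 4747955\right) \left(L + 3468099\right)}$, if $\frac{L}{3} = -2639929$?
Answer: $- \frac{1}{35839355938992} \approx -2.7902 \cdot 10^{-14}$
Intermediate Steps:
$L = -7919787$ ($L = 3 \left(-2639929\right) = -7919787$)
$\frac{1}{\left(3302779 + 4747955\right) \left(L + 3468099\right)} = \frac{1}{\left(3302779 + 4747955\right) \left(-7919787 + 3468099\right)} = \frac{1}{8050734 \left(-4451688\right)} = \frac{1}{-35839355938992} = - \frac{1}{35839355938992}$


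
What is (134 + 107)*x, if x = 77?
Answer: 18557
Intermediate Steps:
(134 + 107)*x = (134 + 107)*77 = 241*77 = 18557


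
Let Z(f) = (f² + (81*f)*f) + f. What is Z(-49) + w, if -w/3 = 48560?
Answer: 51153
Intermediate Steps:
w = -145680 (w = -3*48560 = -145680)
Z(f) = f + 82*f² (Z(f) = (f² + 81*f²) + f = 82*f² + f = f + 82*f²)
Z(-49) + w = -49*(1 + 82*(-49)) - 145680 = -49*(1 - 4018) - 145680 = -49*(-4017) - 145680 = 196833 - 145680 = 51153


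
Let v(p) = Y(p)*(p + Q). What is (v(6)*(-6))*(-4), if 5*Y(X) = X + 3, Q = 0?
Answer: 1296/5 ≈ 259.20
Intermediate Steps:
Y(X) = 3/5 + X/5 (Y(X) = (X + 3)/5 = (3 + X)/5 = 3/5 + X/5)
v(p) = p*(3/5 + p/5) (v(p) = (3/5 + p/5)*(p + 0) = (3/5 + p/5)*p = p*(3/5 + p/5))
(v(6)*(-6))*(-4) = (((1/5)*6*(3 + 6))*(-6))*(-4) = (((1/5)*6*9)*(-6))*(-4) = ((54/5)*(-6))*(-4) = -324/5*(-4) = 1296/5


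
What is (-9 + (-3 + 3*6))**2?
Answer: 36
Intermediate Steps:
(-9 + (-3 + 3*6))**2 = (-9 + (-3 + 18))**2 = (-9 + 15)**2 = 6**2 = 36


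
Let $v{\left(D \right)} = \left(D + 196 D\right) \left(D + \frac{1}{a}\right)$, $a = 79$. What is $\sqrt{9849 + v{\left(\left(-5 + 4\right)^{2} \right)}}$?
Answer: $\frac{\sqrt{62712649}}{79} \approx 100.24$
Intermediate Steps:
$v{\left(D \right)} = 197 D \left(\frac{1}{79} + D\right)$ ($v{\left(D \right)} = \left(D + 196 D\right) \left(D + \frac{1}{79}\right) = 197 D \left(D + \frac{1}{79}\right) = 197 D \left(\frac{1}{79} + D\right)$)
$\sqrt{9849 + v{\left(\left(-5 + 4\right)^{2} \right)}} = \sqrt{9849 + \frac{197 \left(-5 + 4\right)^{2} \left(1 + 79 \left(-5 + 4\right)^{2}\right)}{79}} = \sqrt{9849 + \frac{197 \left(-1\right)^{2} \left(1 + 79 \left(-1\right)^{2}\right)}{79}} = \sqrt{9849 + \frac{197}{79} \cdot 1 \left(1 + 79 \cdot 1\right)} = \sqrt{9849 + \frac{197}{79} \cdot 1 \left(1 + 79\right)} = \sqrt{9849 + \frac{197}{79} \cdot 1 \cdot 80} = \sqrt{9849 + \frac{15760}{79}} = \sqrt{\frac{793831}{79}} = \frac{\sqrt{62712649}}{79}$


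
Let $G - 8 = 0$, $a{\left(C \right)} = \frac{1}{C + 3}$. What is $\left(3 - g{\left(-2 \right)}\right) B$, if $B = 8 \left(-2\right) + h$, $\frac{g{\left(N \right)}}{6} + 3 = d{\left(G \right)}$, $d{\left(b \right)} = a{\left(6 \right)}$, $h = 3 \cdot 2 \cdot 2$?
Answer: $- \frac{244}{3} \approx -81.333$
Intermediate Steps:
$a{\left(C \right)} = \frac{1}{3 + C}$
$G = 8$ ($G = 8 + 0 = 8$)
$h = 12$ ($h = 6 \cdot 2 = 12$)
$d{\left(b \right)} = \frac{1}{9}$ ($d{\left(b \right)} = \frac{1}{3 + 6} = \frac{1}{9}$)
$g{\left(N \right)} = - \frac{52}{3}$ ($g{\left(N \right)} = -18 + 6 \cdot \frac{1}{9} = -18 + \frac{2}{3} = - \frac{52}{3}$)
$B = -4$ ($B = 8 \left(-2\right) + 12 = -16 + 12 = -4$)
$\left(3 - g{\left(-2 \right)}\right) B = \left(3 - - \frac{52}{3}\right) \left(-4\right) = \left(3 + \frac{52}{3}\right) \left(-4\right) = \frac{61}{3} \left(-4\right) = - \frac{244}{3}$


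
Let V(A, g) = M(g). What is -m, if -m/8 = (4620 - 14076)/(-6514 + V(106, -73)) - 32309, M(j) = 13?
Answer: -2843064/11 ≈ -2.5846e+5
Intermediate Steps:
V(A, g) = 13
m = 2843064/11 (m = -8*((4620 - 14076)/(-6514 + 13) - 32309) = -8*(-9456/(-6501) - 32309) = -8*(-9456*(-1/6501) - 32309) = -8*(16/11 - 32309) = -8*(-355383/11) = 2843064/11 ≈ 2.5846e+5)
-m = -1*2843064/11 = -2843064/11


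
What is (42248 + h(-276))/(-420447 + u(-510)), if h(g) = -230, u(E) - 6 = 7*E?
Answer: -14006/141337 ≈ -0.099097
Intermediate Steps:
u(E) = 6 + 7*E
(42248 + h(-276))/(-420447 + u(-510)) = (42248 - 230)/(-420447 + (6 + 7*(-510))) = 42018/(-420447 + (6 - 3570)) = 42018/(-420447 - 3564) = 42018/(-424011) = 42018*(-1/424011) = -14006/141337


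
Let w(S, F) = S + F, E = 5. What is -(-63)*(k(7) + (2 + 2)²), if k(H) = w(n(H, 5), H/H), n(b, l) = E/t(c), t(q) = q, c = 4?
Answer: 4599/4 ≈ 1149.8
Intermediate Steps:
n(b, l) = 5/4
w(S, F) = F + S
k(H) = 9/4 (k(H) = H/H + 5/4 = 1 + 5/4 = 9/4)
-(-63)*(k(7) + (2 + 2)²) = -(-63)*(9/4 + (2 + 2)²) = -(-63)*(9/4 + 4²) = -(-63)*(9/4 + 16) = -(-63)*73/4 = -1*(-4599/4) = 4599/4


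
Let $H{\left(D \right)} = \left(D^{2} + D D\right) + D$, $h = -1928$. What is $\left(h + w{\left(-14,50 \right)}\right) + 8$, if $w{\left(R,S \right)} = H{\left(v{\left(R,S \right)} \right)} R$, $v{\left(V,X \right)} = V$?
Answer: $-7212$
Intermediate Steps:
$H{\left(D \right)} = D + 2 D^{2}$ ($H{\left(D \right)} = \left(D^{2} + D^{2}\right) + D = 2 D^{2} + D = D + 2 D^{2}$)
$w{\left(R,S \right)} = R^{2} \left(1 + 2 R\right)$ ($w{\left(R,S \right)} = R \left(1 + 2 R\right) R = R^{2} \left(1 + 2 R\right)$)
$\left(h + w{\left(-14,50 \right)}\right) + 8 = \left(-1928 + \left(-14\right)^{2} \left(1 + 2 \left(-14\right)\right)\right) + 8 = \left(-1928 + 196 \left(1 - 28\right)\right) + 8 = \left(-1928 + 196 \left(-27\right)\right) + 8 = \left(-1928 - 5292\right) + 8 = -7220 + 8 = -7212$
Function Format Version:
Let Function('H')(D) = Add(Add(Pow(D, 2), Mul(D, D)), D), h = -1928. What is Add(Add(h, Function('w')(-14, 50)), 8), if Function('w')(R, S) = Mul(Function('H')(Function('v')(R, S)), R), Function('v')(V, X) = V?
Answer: -7212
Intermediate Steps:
Function('H')(D) = Add(D, Mul(2, Pow(D, 2))) (Function('H')(D) = Add(Add(Pow(D, 2), Pow(D, 2)), D) = Add(Mul(2, Pow(D, 2)), D) = Add(D, Mul(2, Pow(D, 2))))
Function('w')(R, S) = Mul(Pow(R, 2), Add(1, Mul(2, R))) (Function('w')(R, S) = Mul(Mul(R, Add(1, Mul(2, R))), R) = Mul(Pow(R, 2), Add(1, Mul(2, R))))
Add(Add(h, Function('w')(-14, 50)), 8) = Add(Add(-1928, Mul(Pow(-14, 2), Add(1, Mul(2, -14)))), 8) = Add(Add(-1928, Mul(196, Add(1, -28))), 8) = Add(Add(-1928, Mul(196, -27)), 8) = Add(Add(-1928, -5292), 8) = Add(-7220, 8) = -7212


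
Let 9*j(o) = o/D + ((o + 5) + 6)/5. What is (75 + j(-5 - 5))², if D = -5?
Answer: 11464996/2025 ≈ 5661.7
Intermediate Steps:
j(o) = 11/45 (j(o) = (o/(-5) + ((o + 5) + 6)/5)/9 = (o*(-⅕) + ((5 + o) + 6)*(⅕))/9 = (-o/5 + (11 + o)*(⅕))/9 = (-o/5 + (11/5 + o/5))/9 = (⅑)*(11/5) = 11/45)
(75 + j(-5 - 5))² = (75 + 11/45)² = (3386/45)² = 11464996/2025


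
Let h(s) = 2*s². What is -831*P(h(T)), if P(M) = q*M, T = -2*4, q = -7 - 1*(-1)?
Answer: 638208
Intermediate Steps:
q = -6 (q = -7 + 1 = -6)
T = -8
P(M) = -6*M
-831*P(h(T)) = -(-4986)*2*(-8)² = -(-4986)*2*64 = -(-4986)*128 = -831*(-768) = 638208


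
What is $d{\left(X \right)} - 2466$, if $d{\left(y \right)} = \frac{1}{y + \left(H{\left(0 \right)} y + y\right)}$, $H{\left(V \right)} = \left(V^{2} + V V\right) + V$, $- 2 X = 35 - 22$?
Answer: $- \frac{32059}{13} \approx -2466.1$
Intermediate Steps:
$X = - \frac{13}{2}$ ($X = - \frac{35 - 22}{2} = \left(- \frac{1}{2}\right) 13 = - \frac{13}{2} \approx -6.5$)
$H{\left(V \right)} = V + 2 V^{2}$ ($H{\left(V \right)} = \left(V^{2} + V^{2}\right) + V = 2 V^{2} + V = V + 2 V^{2}$)
$d{\left(y \right)} = \frac{1}{2 y}$ ($d{\left(y \right)} = \frac{1}{y + \left(0 \left(1 + 2 \cdot 0\right) y + y\right)} = \frac{1}{y + \left(0 \left(1 + 0\right) y + y\right)} = \frac{1}{y + \left(0 \cdot 1 y + y\right)} = \frac{1}{y + \left(0 y + y\right)} = \frac{1}{y + \left(0 + y\right)} = \frac{1}{y + y} = \frac{1}{2 y}$)
$d{\left(X \right)} - 2466 = \frac{1}{2 \left(- \frac{13}{2}\right)} - 2466 = \frac{1}{2} \left(- \frac{2}{13}\right) - 2466 = - \frac{1}{13} - 2466 = - \frac{32059}{13}$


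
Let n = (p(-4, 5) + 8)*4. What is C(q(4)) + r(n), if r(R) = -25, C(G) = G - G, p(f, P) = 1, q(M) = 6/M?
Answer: -25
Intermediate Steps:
n = 36 (n = (1 + 8)*4 = 9*4 = 36)
C(G) = 0
C(q(4)) + r(n) = 0 - 25 = -25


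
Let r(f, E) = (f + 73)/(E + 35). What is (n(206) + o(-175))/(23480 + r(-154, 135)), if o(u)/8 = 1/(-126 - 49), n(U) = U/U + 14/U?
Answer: 626484/14389425995 ≈ 4.3538e-5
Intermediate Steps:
n(U) = 1 + 14/U
r(f, E) = (73 + f)/(35 + E)
o(u) = -8/175 (o(u) = 8/(-126 - 49) = 8/(-175) = 8*(-1/175) = -8/175)
(n(206) + o(-175))/(23480 + r(-154, 135)) = ((14 + 206)/206 - 8/175)/(23480 + (73 - 154)/(35 + 135)) = ((1/206)*220 - 8/175)/(23480 - 81/170) = (110/103 - 8/175)/(23480 + (1/170)*(-81)) = 18426/(18025*(23480 - 81/170)) = 18426/(18025*(3991519/170)) = (18426/18025)*(170/3991519) = 626484/14389425995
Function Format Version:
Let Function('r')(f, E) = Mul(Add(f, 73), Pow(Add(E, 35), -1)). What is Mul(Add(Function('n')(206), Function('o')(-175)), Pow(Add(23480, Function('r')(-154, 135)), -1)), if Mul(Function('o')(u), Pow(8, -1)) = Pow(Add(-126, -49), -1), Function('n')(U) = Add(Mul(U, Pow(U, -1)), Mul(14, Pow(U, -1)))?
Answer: Rational(626484, 14389425995) ≈ 4.3538e-5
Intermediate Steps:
Function('n')(U) = Add(1, Mul(14, Pow(U, -1)))
Function('r')(f, E) = Mul(Pow(Add(35, E), -1), Add(73, f)) (Function('r')(f, E) = Mul(Add(73, f), Pow(Add(35, E), -1)) = Mul(Pow(Add(35, E), -1), Add(73, f)))
Function('o')(u) = Rational(-8, 175) (Function('o')(u) = Mul(8, Pow(Add(-126, -49), -1)) = Mul(8, Pow(-175, -1)) = Mul(8, Rational(-1, 175)) = Rational(-8, 175))
Mul(Add(Function('n')(206), Function('o')(-175)), Pow(Add(23480, Function('r')(-154, 135)), -1)) = Mul(Add(Mul(Pow(206, -1), Add(14, 206)), Rational(-8, 175)), Pow(Add(23480, Mul(Pow(Add(35, 135), -1), Add(73, -154))), -1)) = Mul(Add(Mul(Rational(1, 206), 220), Rational(-8, 175)), Pow(Add(23480, Mul(Pow(170, -1), -81)), -1)) = Mul(Add(Rational(110, 103), Rational(-8, 175)), Pow(Add(23480, Mul(Rational(1, 170), -81)), -1)) = Mul(Rational(18426, 18025), Pow(Add(23480, Rational(-81, 170)), -1)) = Mul(Rational(18426, 18025), Pow(Rational(3991519, 170), -1)) = Mul(Rational(18426, 18025), Rational(170, 3991519)) = Rational(626484, 14389425995)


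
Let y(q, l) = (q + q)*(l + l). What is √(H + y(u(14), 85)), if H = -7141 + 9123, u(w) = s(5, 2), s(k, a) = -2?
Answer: √1302 ≈ 36.083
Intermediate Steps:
u(w) = -2
y(q, l) = 4*l*q (y(q, l) = (2*q)*(2*l) = 4*l*q)
H = 1982
√(H + y(u(14), 85)) = √(1982 + 4*85*(-2)) = √(1982 - 680) = √1302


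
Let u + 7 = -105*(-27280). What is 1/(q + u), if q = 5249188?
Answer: 1/8113581 ≈ 1.2325e-7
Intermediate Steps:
u = 2864393 (u = -7 - 105*(-27280) = -7 + 2864400 = 2864393)
1/(q + u) = 1/(5249188 + 2864393) = 1/8113581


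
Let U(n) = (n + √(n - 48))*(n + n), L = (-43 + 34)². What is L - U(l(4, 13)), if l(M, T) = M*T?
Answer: -5535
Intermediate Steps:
L = 81 (L = (-9)² = 81)
U(n) = 2*n*(n + √(-48 + n)) (U(n) = (n + √(-48 + n))*(2*n) = 2*n*(n + √(-48 + n)))
L - U(l(4, 13)) = 81 - 2*4*13*(4*13 + √(-48 + 4*13)) = 81 - 2*52*(52 + √(-48 + 52)) = 81 - 2*52*(52 + √4) = 81 - 2*52*(52 + 2) = 81 - 2*52*54 = 81 - 1*5616 = 81 - 5616 = -5535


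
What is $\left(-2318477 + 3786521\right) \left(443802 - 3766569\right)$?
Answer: $-4877968157748$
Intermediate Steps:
$\left(-2318477 + 3786521\right) \left(443802 - 3766569\right) = 1468044 \left(-3322767\right) = -4877968157748$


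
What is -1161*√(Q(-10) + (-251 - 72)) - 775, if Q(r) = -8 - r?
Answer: -775 - 1161*I*√321 ≈ -775.0 - 20801.0*I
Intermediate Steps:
-1161*√(Q(-10) + (-251 - 72)) - 775 = -1161*√((-8 - 1*(-10)) + (-251 - 72)) - 775 = -1161*√((-8 + 10) - 323) - 775 = -1161*√(2 - 323) - 775 = -1161*I*√321 - 775 = -775 - 1161*I*√321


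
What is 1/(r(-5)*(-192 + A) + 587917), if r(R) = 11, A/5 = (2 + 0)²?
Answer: 1/586025 ≈ 1.7064e-6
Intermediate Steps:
A = 20 (A = 5*(2 + 0)² = 5*2² = 5*4 = 20)
1/(r(-5)*(-192 + A) + 587917) = 1/(11*(-192 + 20) + 587917) = 1/(11*(-172) + 587917) = 1/(-1892 + 587917) = 1/586025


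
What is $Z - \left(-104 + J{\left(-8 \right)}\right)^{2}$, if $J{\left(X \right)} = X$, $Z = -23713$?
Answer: $-36257$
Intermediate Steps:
$Z - \left(-104 + J{\left(-8 \right)}\right)^{2} = -23713 - \left(-104 - 8\right)^{2} = -23713 - \left(-112\right)^{2} = -23713 - 12544 = -36257$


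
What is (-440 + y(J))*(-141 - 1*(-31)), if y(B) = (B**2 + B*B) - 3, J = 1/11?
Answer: 536010/11 ≈ 48728.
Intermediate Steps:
J = 1/11 ≈ 0.090909
y(B) = -3 + 2*B**2 (y(B) = (B**2 + B**2) - 3 = 2*B**2 - 3 = -3 + 2*B**2)
(-440 + y(J))*(-141 - 1*(-31)) = (-440 + (-3 + 2*(1/11)**2))*(-141 - 1*(-31)) = (-440 + (-3 + 2*(1/121)))*(-141 + 31) = (-440 + (-3 + 2/121))*(-110) = (-440 - 361/121)*(-110) = -53601/121*(-110) = 536010/11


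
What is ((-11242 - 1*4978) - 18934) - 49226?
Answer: -84380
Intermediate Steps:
((-11242 - 1*4978) - 18934) - 49226 = ((-11242 - 4978) - 18934) - 49226 = (-16220 - 18934) - 49226 = -35154 - 49226 = -84380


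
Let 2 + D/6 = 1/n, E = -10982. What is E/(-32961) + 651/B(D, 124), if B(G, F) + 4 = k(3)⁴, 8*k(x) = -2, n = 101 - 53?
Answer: -58945310/362571 ≈ -162.58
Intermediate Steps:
n = 48
k(x) = -¼ (k(x) = (⅛)*(-2) = -¼)
D = -95/8 (D = -12 + 6/48 = -12 + 6*(1/48) = -12 + ⅛ = -95/8 ≈ -11.875)
B(G, F) = -1023/256 (B(G, F) = -4 + (-¼)⁴ = -4 + 1/256 = -1023/256)
E/(-32961) + 651/B(D, 124) = -10982/(-32961) + 651/(-1023/256) = -10982*(-1/32961) + 651*(-256/1023) = 10982/32961 - 1792/11 = -58945310/362571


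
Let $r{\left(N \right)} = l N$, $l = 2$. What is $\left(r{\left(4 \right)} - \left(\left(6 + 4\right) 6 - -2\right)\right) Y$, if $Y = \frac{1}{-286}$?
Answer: $\frac{27}{143} \approx 0.18881$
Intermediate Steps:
$r{\left(N \right)} = 2 N$
$Y = - \frac{1}{286} \approx -0.0034965$
$\left(r{\left(4 \right)} - \left(\left(6 + 4\right) 6 - -2\right)\right) Y = \left(2 \cdot 4 - \left(\left(6 + 4\right) 6 - -2\right)\right) \left(- \frac{1}{286}\right) = \left(8 - \left(10 \cdot 6 + 2\right)\right) \left(- \frac{1}{286}\right) = \left(8 - \left(60 + 2\right)\right) \left(- \frac{1}{286}\right) = \left(8 - 62\right) \left(- \frac{1}{286}\right) = \left(-54\right) \left(- \frac{1}{286}\right) = \frac{27}{143}$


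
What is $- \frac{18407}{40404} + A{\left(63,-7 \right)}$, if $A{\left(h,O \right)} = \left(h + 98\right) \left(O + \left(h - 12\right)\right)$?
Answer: $\frac{286203529}{40404} \approx 7083.5$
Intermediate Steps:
$A{\left(h,O \right)} = \left(98 + h\right) \left(-12 + O + h\right)$ ($A{\left(h,O \right)} = \left(98 + h\right) \left(O + \left(-12 + h\right)\right) = \left(98 + h\right) \left(-12 + O + h\right)$)
$- \frac{18407}{40404} + A{\left(63,-7 \right)} = - \frac{18407}{40404} + \left(-1176 + 63^{2} + 86 \cdot 63 + 98 \left(-7\right) - 441\right) = \left(-18407\right) \frac{1}{40404} - -7084 = - \frac{18407}{40404} + 7084 = \frac{286203529}{40404}$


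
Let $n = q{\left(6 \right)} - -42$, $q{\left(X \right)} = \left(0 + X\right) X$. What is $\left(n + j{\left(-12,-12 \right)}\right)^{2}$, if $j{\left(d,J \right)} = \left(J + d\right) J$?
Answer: $133956$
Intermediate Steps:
$j{\left(d,J \right)} = J \left(J + d\right)$
$q{\left(X \right)} = X^{2}$ ($q{\left(X \right)} = X X = X^{2}$)
$n = 78$ ($n = 6^{2} - -42 = 36 + 42 = 78$)
$\left(n + j{\left(-12,-12 \right)}\right)^{2} = \left(78 - 12 \left(-12 - 12\right)\right)^{2} = \left(78 - -288\right)^{2} = \left(78 + 288\right)^{2} = 366^{2} = 133956$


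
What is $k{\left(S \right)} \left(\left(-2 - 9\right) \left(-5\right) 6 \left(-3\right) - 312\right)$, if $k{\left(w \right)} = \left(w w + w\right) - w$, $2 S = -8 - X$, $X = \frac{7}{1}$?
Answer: $- \frac{146475}{2} \approx -73238.0$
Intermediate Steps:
$X = 7$ ($X = 7 \cdot 1 = 7$)
$S = - \frac{15}{2}$ ($S = \frac{-8 - 7}{2} = \frac{1}{2} \left(-15\right) = - \frac{15}{2} \approx -7.5$)
$k{\left(w \right)} = w^{2}$ ($k{\left(w \right)} = \left(w^{2} + w\right) - w = \left(w + w^{2}\right) - w = w^{2}$)
$k{\left(S \right)} \left(\left(-2 - 9\right) \left(-5\right) 6 \left(-3\right) - 312\right) = \left(- \frac{15}{2}\right)^{2} \left(\left(-2 - 9\right) \left(-5\right) 6 \left(-3\right) - 312\right) = \frac{225 \left(- 11 \left(\left(-30\right) \left(-3\right)\right) - 312\right)}{4} = \frac{225 \left(\left(-11\right) 90 - 312\right)}{4} = \frac{225 \left(-990 - 312\right)}{4} = \frac{225}{4} \left(-1302\right) = - \frac{146475}{2}$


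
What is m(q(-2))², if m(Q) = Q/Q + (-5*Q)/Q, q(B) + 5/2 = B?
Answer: 16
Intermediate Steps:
q(B) = -5/2 + B
m(Q) = -4 (m(Q) = 1 - 5 = -4)
m(q(-2))² = (-4)² = 16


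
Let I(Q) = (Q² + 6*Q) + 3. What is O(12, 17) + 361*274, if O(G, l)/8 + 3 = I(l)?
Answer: 102042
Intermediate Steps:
I(Q) = 3 + Q² + 6*Q
O(G, l) = 8*l² + 48*l (O(G, l) = -24 + 8*(3 + l² + 6*l) = -24 + (24 + 8*l² + 48*l) = 8*l² + 48*l)
O(12, 17) + 361*274 = 8*17*(6 + 17) + 361*274 = 8*17*23 + 98914 = 3128 + 98914 = 102042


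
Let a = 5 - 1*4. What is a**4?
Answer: 1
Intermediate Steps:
a = 1 (a = 5 - 4 = 1)
a**4 = 1**4 = 1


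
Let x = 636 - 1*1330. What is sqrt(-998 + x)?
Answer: 6*I*sqrt(47) ≈ 41.134*I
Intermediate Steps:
x = -694 (x = 636 - 1330 = -694)
sqrt(-998 + x) = sqrt(-998 - 694) = sqrt(-1692) = 6*I*sqrt(47)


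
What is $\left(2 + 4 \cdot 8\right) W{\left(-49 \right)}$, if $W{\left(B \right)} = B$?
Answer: $-1666$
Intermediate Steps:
$\left(2 + 4 \cdot 8\right) W{\left(-49 \right)} = \left(2 + 4 \cdot 8\right) \left(-49\right) = \left(2 + 32\right) \left(-49\right) = 34 \left(-49\right) = -1666$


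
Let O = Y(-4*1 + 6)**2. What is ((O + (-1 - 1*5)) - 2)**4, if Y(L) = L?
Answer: 256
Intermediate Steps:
O = 4 (O = (-4*1 + 6)**2 = (-4 + 6)**2 = 2**2 = 4)
((O + (-1 - 1*5)) - 2)**4 = ((4 + (-1 - 1*5)) - 2)**4 = ((4 + (-1 - 5)) - 2)**4 = ((4 - 6) - 2)**4 = (-2 - 2)**4 = (-4)**4 = 256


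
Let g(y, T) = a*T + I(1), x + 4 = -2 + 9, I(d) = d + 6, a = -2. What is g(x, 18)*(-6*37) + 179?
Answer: 6617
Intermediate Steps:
I(d) = 6 + d
x = 3 (x = -4 + (-2 + 9) = -4 + 7 = 3)
g(y, T) = 7 - 2*T (g(y, T) = -2*T + (6 + 1) = -2*T + 7 = 7 - 2*T)
g(x, 18)*(-6*37) + 179 = (7 - 2*18)*(-6*37) + 179 = (7 - 36)*(-222) + 179 = -29*(-222) + 179 = 6438 + 179 = 6617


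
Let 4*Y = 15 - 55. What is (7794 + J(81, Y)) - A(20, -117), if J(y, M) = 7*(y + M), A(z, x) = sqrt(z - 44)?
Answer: 8291 - 2*I*sqrt(6) ≈ 8291.0 - 4.899*I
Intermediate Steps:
A(z, x) = sqrt(-44 + z)
Y = -10 (Y = (15 - 55)/4 = (1/4)*(-40) = -10)
J(y, M) = 7*M + 7*y (J(y, M) = 7*(M + y) = 7*M + 7*y)
(7794 + J(81, Y)) - A(20, -117) = (7794 + (7*(-10) + 7*81)) - sqrt(-44 + 20) = (7794 + (-70 + 567)) - sqrt(-24) = (7794 + 497) - 2*I*sqrt(6) = 8291 - 2*I*sqrt(6)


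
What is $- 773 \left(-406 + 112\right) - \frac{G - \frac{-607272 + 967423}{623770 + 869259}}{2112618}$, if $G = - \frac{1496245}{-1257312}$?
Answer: $\frac{901278692832101639657975}{3965813434863209664} \approx 2.2726 \cdot 10^{5}$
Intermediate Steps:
$G = \frac{1496245}{1257312}$ ($G = \left(-1496245\right) \left(- \frac{1}{1257312}\right) = \frac{1496245}{1257312} \approx 1.19$)
$- 773 \left(-406 + 112\right) - \frac{G - \frac{-607272 + 967423}{623770 + 869259}}{2112618} = - 773 \left(-406 + 112\right) - \frac{\frac{1496245}{1257312} - \frac{-607272 + 967423}{623770 + 869259}}{2112618} = \left(-773\right) \left(-294\right) - \left(\frac{1496245}{1257312} - \frac{360151}{1493029}\right) \frac{1}{2112618} = 227262 - \left(\frac{1496245}{1257312} - 360151 \cdot \frac{1}{1493029}\right) \frac{1}{2112618} = 227262 - \left(\frac{1496245}{1257312} - \frac{360151}{1493029}\right) \frac{1}{2112618} = 227262 - \frac{1781115001993}{1877203278048} \cdot \frac{1}{2112618} = 227262 - \frac{1781115001993}{3965813434863209664} = \frac{901278692832101639657975}{3965813434863209664}$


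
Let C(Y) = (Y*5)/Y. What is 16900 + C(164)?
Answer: 16905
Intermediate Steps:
C(Y) = 5 (C(Y) = (5*Y)/Y = 5)
16900 + C(164) = 16900 + 5 = 16905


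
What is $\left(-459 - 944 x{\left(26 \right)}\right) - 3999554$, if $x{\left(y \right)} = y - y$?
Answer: $-4000013$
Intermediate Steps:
$x{\left(y \right)} = 0$
$\left(-459 - 944 x{\left(26 \right)}\right) - 3999554 = \left(-459 - 0\right) - 3999554 = \left(-459 + 0\right) - 3999554 = -459 - 3999554 = -4000013$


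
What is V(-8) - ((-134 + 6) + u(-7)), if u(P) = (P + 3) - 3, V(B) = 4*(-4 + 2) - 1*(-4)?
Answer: 131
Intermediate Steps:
V(B) = -4 (V(B) = 4*(-2) + 4 = -8 + 4 = -4)
u(P) = P (u(P) = (3 + P) - 3 = P)
V(-8) - ((-134 + 6) + u(-7)) = -4 - ((-134 + 6) - 7) = -4 - (-128 - 7) = -4 - 1*(-135) = -4 + 135 = 131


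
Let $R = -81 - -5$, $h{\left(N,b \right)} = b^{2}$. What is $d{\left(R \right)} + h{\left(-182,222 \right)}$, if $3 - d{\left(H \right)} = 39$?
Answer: $49248$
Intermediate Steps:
$R = -76$ ($R = -81 + 5 = -76$)
$d{\left(H \right)} = -36$ ($d{\left(H \right)} = 3 - 39 = -36$)
$d{\left(R \right)} + h{\left(-182,222 \right)} = -36 + 222^{2} = -36 + 49284 = 49248$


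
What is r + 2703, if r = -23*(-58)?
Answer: 4037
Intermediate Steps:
r = 1334
r + 2703 = 1334 + 2703 = 4037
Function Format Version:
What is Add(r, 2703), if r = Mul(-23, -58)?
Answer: 4037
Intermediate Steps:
r = 1334
Add(r, 2703) = Add(1334, 2703) = 4037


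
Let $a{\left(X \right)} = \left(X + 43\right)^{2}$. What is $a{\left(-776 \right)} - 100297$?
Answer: $436992$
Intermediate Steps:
$a{\left(X \right)} = \left(43 + X\right)^{2}$
$a{\left(-776 \right)} - 100297 = \left(43 - 776\right)^{2} - 100297 = \left(-733\right)^{2} - 100297 = 537289 - 100297 = 436992$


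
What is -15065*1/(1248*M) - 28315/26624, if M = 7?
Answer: -1558775/559104 ≈ -2.7880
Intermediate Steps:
-15065*1/(1248*M) - 28315/26624 = -15065/(1248*7) - 28315/26624 = -15065/8736 - 28315*1/26624 = -15065*1/8736 - 28315/26624 = -15065/8736 - 28315/26624 = -1558775/559104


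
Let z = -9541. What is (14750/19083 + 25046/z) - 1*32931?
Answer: -856587732823/26010129 ≈ -32933.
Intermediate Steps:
(14750/19083 + 25046/z) - 1*32931 = (14750/19083 + 25046/(-9541)) - 1*32931 = (14750*(1/19083) + 25046*(-1/9541)) - 32931 = (14750/19083 - 3578/1363) - 32931 = -48174724/26010129 - 32931 = -856587732823/26010129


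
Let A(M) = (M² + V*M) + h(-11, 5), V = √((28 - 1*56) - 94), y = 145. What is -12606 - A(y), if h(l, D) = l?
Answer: -33620 - 145*I*√122 ≈ -33620.0 - 1601.6*I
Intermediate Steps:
V = I*√122 (V = √((28 - 56) - 94) = √(-28 - 94) = √(-122) = I*√122 ≈ 11.045*I)
A(M) = -11 + M² + I*M*√122 (A(M) = (M² + (I*√122)*M) - 11 = (M² + I*M*√122) - 11 = -11 + M² + I*M*√122)
-12606 - A(y) = -12606 - (-11 + 145² + I*145*√122) = -12606 - (-11 + 21025 + 145*I*√122) = -12606 - (21014 + 145*I*√122) = -12606 + (-21014 - 145*I*√122) = -33620 - 145*I*√122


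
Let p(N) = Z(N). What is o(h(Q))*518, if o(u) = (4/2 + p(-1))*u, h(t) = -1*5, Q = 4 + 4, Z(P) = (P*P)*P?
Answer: -2590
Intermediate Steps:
Z(P) = P³ (Z(P) = P²*P = P³)
p(N) = N³
Q = 8
h(t) = -5
o(u) = u (o(u) = (4/2 + (-1)³)*u = (4*(½) - 1)*u = (2 - 1)*u = 1*u = u)
o(h(Q))*518 = -5*518 = -2590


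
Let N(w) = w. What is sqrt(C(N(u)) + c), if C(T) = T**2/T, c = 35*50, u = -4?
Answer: 3*sqrt(194) ≈ 41.785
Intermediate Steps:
c = 1750
C(T) = T
sqrt(C(N(u)) + c) = sqrt(-4 + 1750) = sqrt(1746) = 3*sqrt(194)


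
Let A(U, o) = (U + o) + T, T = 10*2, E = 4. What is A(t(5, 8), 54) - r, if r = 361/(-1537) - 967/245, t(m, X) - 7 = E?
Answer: 33582749/376565 ≈ 89.182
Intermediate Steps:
t(m, X) = 11 (t(m, X) = 7 + 4 = 11)
T = 20
r = -1574724/376565 (r = 361*(-1/1537) - 967*1/245 = -361/1537 - 967/245 = -1574724/376565 ≈ -4.1818)
A(U, o) = 20 + U + o (A(U, o) = (U + o) + 20 = 20 + U + o)
A(t(5, 8), 54) - r = (20 + 11 + 54) - 1*(-1574724/376565) = 85 + 1574724/376565 = 33582749/376565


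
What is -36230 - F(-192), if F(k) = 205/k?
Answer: -6955955/192 ≈ -36229.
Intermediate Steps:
-36230 - F(-192) = -36230 - 205/(-192) = -36230 - 205*(-1)/192 = -36230 - 1*(-205/192) = -36230 + 205/192 = -6955955/192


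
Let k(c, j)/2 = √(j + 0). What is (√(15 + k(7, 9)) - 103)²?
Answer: (103 - √21)² ≈ 9686.0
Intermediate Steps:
k(c, j) = 2*√j (k(c, j) = 2*√(j + 0) = 2*√j)
(√(15 + k(7, 9)) - 103)² = (√(15 + 2*√9) - 103)² = (√(15 + 2*3) - 103)² = (√(15 + 6) - 103)² = (√21 - 103)² = (-103 + √21)²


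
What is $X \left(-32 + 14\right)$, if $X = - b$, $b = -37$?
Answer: $-666$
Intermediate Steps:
$X = 37$ ($X = \left(-1\right) \left(-37\right) = 37$)
$X \left(-32 + 14\right) = 37 \left(-32 + 14\right) = 37 \left(-18\right) = -666$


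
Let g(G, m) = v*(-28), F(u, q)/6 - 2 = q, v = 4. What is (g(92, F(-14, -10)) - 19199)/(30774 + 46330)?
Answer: -19311/77104 ≈ -0.25045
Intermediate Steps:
F(u, q) = 12 + 6*q
g(G, m) = -112 (g(G, m) = 4*(-28) = -112)
(g(92, F(-14, -10)) - 19199)/(30774 + 46330) = (-112 - 19199)/(30774 + 46330) = -19311/77104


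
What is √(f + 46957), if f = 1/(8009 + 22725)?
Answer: √366566815506/2794 ≈ 216.70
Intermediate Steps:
f = 1/30734 ≈ 3.2537e-5
√(f + 46957) = √(1/30734 + 46957) = √(1443176439/30734) = √366566815506/2794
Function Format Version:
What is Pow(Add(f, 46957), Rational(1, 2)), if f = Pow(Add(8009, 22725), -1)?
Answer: Mul(Rational(1, 2794), Pow(366566815506, Rational(1, 2))) ≈ 216.70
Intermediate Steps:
f = Rational(1, 30734) (f = Pow(30734, -1) = Rational(1, 30734) ≈ 3.2537e-5)
Pow(Add(f, 46957), Rational(1, 2)) = Pow(Add(Rational(1, 30734), 46957), Rational(1, 2)) = Pow(Rational(1443176439, 30734), Rational(1, 2)) = Mul(Rational(1, 2794), Pow(366566815506, Rational(1, 2)))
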